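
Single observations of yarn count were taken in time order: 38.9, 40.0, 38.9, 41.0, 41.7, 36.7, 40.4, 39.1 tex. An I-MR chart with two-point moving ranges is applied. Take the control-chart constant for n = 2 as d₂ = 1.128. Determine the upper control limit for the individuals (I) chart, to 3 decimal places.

X̄ = (38.9 + 40.0 + 38.9 + 41.0 + 41.7 + 36.7 + 40.4 + 39.1) / 8 = 39.5875
Moving ranges: 1.1, 1.1, 2.1, 0.7, 5.0, 3.7, 1.3; M̄R̄ = 15.0000 / 7 = 2.1429
UCL = X̄ + 3·M̄R̄/d₂ = 39.5875 + 3 × 2.1429 / 1.128 = 45.2866

45.287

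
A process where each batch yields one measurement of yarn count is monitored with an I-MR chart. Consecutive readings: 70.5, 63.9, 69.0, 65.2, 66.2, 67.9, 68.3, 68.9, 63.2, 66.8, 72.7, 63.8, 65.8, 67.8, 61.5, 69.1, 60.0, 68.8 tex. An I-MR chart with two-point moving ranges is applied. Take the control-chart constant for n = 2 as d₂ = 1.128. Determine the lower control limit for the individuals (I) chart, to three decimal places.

54.258

X̄ = (70.5 + 63.9 + 69.0 + 65.2 + 66.2 + 67.9 + 68.3 + 68.9 + 63.2 + 66.8 + 72.7 + 63.8 + 65.8 + 67.8 + 61.5 + 69.1 + 60.0 + 68.8) / 18 = 66.6333
Moving ranges: 6.6, 5.1, 3.8, 1.0, 1.7, 0.4, 0.6, 5.7, 3.6, 5.9, 8.9, 2.0, 2.0, 6.3, 7.6, 9.1, 8.8; M̄R̄ = 79.1000 / 17 = 4.6529
LCL = X̄ − 3·M̄R̄/d₂ = 66.6333 − 3 × 4.6529 / 1.128 = 54.2585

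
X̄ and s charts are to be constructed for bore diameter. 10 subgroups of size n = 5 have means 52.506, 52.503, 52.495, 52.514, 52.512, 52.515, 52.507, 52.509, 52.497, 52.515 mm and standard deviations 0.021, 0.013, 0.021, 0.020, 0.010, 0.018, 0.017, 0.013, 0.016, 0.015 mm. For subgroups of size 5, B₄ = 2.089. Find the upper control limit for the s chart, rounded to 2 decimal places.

s̄ = (0.021 + 0.013 + 0.021 + 0.020 + 0.010 + 0.018 + 0.017 + 0.013 + 0.016 + 0.015) / 10 = 0.0164
UCL_s = B₄·s̄ = 2.089 × 0.0164 = 0.0343

0.03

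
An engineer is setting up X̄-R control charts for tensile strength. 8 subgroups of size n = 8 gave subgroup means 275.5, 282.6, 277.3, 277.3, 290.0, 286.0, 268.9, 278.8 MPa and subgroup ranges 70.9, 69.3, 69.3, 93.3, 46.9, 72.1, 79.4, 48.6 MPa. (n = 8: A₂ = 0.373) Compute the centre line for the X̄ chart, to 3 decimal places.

279.550

X̄̄ = (275.5 + 282.6 + 277.3 + 277.3 + 290.0 + 286.0 + 268.9 + 278.8) / 8 = 2236.4000 / 8 = 279.5500
CL = X̄̄ = 279.5500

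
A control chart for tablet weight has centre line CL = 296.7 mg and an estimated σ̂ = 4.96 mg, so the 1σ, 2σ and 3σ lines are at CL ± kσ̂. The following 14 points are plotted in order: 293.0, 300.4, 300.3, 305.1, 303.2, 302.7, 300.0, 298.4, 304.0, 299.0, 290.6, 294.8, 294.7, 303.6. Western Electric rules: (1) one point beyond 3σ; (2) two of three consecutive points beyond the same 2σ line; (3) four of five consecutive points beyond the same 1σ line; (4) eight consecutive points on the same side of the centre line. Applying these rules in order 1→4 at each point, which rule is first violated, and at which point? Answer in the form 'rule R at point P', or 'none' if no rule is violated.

rule 4 at point 9

Zone of each point (C = within 1σ̂, B = 1σ̂–2σ̂, A = 2σ̂–3σ̂, * = beyond 3σ̂; sign = side of CL): 1:-C, 2:+C, 3:+C, 4:+B, 5:+B, 6:+B, 7:+C, 8:+C, 9:+B, 10:+C, 11:-B, 12:-C, 13:-C, 14:+B
Rule 4 (eight consecutive points on the same side of the centre line) is satisfied at point 9.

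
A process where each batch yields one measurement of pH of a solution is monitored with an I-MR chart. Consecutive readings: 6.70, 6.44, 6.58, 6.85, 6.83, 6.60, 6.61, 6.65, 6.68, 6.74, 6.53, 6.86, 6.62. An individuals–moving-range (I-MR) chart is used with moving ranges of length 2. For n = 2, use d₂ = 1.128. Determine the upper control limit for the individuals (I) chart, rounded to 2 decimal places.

X̄ = (6.70 + 6.44 + 6.58 + 6.85 + 6.83 + 6.60 + 6.61 + 6.65 + 6.68 + 6.74 + 6.53 + 6.86 + 6.62) / 13 = 6.6685
Moving ranges: 0.26, 0.14, 0.27, 0.02, 0.23, 0.01, 0.04, 0.03, 0.06, 0.21, 0.33, 0.24; M̄R̄ = 1.8400 / 12 = 0.1533
UCL = X̄ + 3·M̄R̄/d₂ = 6.6685 + 3 × 0.1533 / 1.128 = 7.0763

7.08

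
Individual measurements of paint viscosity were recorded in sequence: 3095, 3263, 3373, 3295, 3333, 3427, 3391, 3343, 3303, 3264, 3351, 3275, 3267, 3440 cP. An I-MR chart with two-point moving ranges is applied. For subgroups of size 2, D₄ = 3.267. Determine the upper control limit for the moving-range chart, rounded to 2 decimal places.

250.05

Moving ranges: 168, 110, 78, 38, 94, 36, 48, 40, 39, 87, 76, 8, 173; M̄R̄ = 995.0000 / 13 = 76.5385
UCL_MR = D₄·M̄R̄ = 3.267 × 76.5385 = 250.0512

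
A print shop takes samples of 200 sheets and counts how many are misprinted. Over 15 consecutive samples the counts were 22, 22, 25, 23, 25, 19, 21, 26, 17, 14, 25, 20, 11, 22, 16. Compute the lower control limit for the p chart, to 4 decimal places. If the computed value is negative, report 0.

0.0383

p̄ = Σdᵢ / (k·n) = 308 / (15 × 200) = 0.10267
LCL = p̄ − 3·√(p̄(1−p̄)/n) = 0.10267 − 3 × 0.02146 = 0.03828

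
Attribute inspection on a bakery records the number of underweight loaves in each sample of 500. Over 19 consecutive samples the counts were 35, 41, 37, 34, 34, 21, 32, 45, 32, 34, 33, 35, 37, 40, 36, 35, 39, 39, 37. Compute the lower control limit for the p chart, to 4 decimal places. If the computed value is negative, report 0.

0.0367

p̄ = Σdᵢ / (k·n) = 676 / (19 × 500) = 0.07116
LCL = p̄ − 3·√(p̄(1−p̄)/n) = 0.07116 − 3 × 0.01150 = 0.03667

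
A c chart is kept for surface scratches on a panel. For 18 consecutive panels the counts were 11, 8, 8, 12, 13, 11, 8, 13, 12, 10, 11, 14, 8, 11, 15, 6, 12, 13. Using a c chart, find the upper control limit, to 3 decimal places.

c̄ = (11 + 8 + 8 + 12 + 13 + 11 + 8 + 13 + 12 + 10 + 11 + 14 + 8 + 11 + 15 + 6 + 12 + 13) / 18 = 196 / 18 = 10.8889
UCL = c̄ + 3√c̄ = 10.8889 + 3 × √10.8889 = 10.8889 + 3 × 3.2998 = 20.7884

20.788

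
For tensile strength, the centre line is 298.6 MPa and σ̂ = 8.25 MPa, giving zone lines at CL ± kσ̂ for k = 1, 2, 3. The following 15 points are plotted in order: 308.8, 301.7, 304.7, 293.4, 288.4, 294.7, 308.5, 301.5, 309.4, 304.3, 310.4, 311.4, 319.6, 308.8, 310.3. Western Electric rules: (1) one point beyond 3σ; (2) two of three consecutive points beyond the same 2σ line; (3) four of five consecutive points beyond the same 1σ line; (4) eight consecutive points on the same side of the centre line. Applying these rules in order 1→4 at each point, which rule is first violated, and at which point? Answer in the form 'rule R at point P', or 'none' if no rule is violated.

Zone of each point (C = within 1σ̂, B = 1σ̂–2σ̂, A = 2σ̂–3σ̂, * = beyond 3σ̂; sign = side of CL): 1:+B, 2:+C, 3:+C, 4:-C, 5:-B, 6:-C, 7:+B, 8:+C, 9:+B, 10:+C, 11:+B, 12:+B, 13:+A, 14:+B, 15:+B
Rule 3 (four of five consecutive points beyond the same 1σ limit) is satisfied at point 13.

rule 3 at point 13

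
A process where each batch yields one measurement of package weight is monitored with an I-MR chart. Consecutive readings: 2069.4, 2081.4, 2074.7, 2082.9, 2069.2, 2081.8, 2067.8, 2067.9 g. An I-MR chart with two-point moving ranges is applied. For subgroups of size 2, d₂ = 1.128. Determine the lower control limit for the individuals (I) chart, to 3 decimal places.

X̄ = (2069.4 + 2081.4 + 2074.7 + 2082.9 + 2069.2 + 2081.8 + 2067.8 + 2067.9) / 8 = 2074.3875
Moving ranges: 12.0, 6.7, 8.2, 13.7, 12.6, 14.0, 0.1; M̄R̄ = 67.3000 / 7 = 9.6143
LCL = X̄ − 3·M̄R̄/d₂ = 2074.3875 − 3 × 9.6143 / 1.128 = 2048.8176

2048.818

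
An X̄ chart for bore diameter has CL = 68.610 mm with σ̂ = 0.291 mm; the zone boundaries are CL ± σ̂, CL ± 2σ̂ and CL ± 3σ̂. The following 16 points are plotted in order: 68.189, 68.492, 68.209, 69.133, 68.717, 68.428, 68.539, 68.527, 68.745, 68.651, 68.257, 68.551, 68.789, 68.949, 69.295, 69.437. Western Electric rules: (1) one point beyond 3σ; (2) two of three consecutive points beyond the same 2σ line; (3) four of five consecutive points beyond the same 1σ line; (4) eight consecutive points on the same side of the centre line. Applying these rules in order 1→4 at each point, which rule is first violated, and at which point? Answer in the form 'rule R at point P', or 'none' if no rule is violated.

Zone of each point (C = within 1σ̂, B = 1σ̂–2σ̂, A = 2σ̂–3σ̂, * = beyond 3σ̂; sign = side of CL): 1:-B, 2:-C, 3:-B, 4:+B, 5:+C, 6:-C, 7:-C, 8:-C, 9:+C, 10:+C, 11:-B, 12:-C, 13:+C, 14:+B, 15:+A, 16:+A
Rule 2 (two of three consecutive points beyond the same 2σ limit) is satisfied at point 16.

rule 2 at point 16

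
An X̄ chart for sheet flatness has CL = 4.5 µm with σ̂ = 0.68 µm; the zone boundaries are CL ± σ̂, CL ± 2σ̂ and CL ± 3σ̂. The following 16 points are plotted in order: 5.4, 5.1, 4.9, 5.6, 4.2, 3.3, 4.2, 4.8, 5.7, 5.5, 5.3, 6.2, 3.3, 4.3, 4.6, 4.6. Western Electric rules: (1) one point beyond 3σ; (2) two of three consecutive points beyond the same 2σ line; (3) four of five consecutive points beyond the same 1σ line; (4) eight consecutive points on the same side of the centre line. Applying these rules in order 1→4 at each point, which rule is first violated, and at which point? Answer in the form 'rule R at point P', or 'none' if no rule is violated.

Zone of each point (C = within 1σ̂, B = 1σ̂–2σ̂, A = 2σ̂–3σ̂, * = beyond 3σ̂; sign = side of CL): 1:+B, 2:+C, 3:+C, 4:+B, 5:-C, 6:-B, 7:-C, 8:+C, 9:+B, 10:+B, 11:+B, 12:+A, 13:-B, 14:-C, 15:+C, 16:+C
Rule 3 (four of five consecutive points beyond the same 1σ limit) is satisfied at point 12.

rule 3 at point 12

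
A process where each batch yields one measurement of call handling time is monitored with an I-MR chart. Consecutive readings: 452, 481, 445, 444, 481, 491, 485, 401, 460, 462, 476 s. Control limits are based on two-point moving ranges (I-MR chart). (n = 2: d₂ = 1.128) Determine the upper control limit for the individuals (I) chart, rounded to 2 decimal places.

535.57

X̄ = (452 + 481 + 445 + 444 + 481 + 491 + 485 + 401 + 460 + 462 + 476) / 11 = 461.6364
Moving ranges: 29, 36, 1, 37, 10, 6, 84, 59, 2, 14; M̄R̄ = 278.0000 / 10 = 27.8000
UCL = X̄ + 3·M̄R̄/d₂ = 461.6364 + 3 × 27.8000 / 1.128 = 535.5725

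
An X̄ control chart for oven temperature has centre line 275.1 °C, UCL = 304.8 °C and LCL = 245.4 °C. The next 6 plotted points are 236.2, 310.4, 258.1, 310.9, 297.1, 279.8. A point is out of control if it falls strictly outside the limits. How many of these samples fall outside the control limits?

3

Compare each point to [245.4, 304.8]: sample 1 = 236.2 < LCL; sample 2 = 310.4 > UCL; sample 4 = 310.9 > UCL.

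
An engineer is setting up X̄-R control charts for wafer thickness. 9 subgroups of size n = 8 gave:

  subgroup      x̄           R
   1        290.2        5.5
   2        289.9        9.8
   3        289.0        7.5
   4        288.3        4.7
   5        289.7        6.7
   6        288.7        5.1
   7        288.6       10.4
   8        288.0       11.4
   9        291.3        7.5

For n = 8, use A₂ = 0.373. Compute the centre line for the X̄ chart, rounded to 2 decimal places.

289.30

X̄̄ = (290.2 + 289.9 + 289.0 + 288.3 + 289.7 + 288.7 + 288.6 + 288.0 + 291.3) / 9 = 2603.7000 / 9 = 289.3000
CL = X̄̄ = 289.3000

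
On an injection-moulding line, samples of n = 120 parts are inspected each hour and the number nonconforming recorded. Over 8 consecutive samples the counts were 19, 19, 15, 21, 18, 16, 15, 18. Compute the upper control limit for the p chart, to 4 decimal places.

0.2438

p̄ = Σdᵢ / (k·n) = 141 / (8 × 120) = 0.14688
UCL = p̄ + 3·√(p̄(1−p̄)/n) = 0.14688 + 3 × √(0.14688×0.85313/120) = 0.14688 + 3 × 0.03231 = 0.24382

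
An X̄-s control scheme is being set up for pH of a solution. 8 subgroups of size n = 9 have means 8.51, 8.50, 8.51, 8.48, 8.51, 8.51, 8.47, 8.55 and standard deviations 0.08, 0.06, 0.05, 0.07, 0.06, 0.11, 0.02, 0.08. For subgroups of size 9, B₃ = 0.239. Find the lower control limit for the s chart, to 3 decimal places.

s̄ = (0.08 + 0.06 + 0.05 + 0.07 + 0.06 + 0.11 + 0.02 + 0.08) / 8 = 0.0663
LCL_s = B₃·s̄ = 0.239 × 0.0663 = 0.0158

0.016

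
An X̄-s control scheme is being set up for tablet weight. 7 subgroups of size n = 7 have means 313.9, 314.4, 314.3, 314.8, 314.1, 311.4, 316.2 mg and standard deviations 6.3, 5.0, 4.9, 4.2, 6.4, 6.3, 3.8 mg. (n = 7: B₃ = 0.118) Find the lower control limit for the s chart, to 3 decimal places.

s̄ = (6.3 + 5.0 + 4.9 + 4.2 + 6.4 + 6.3 + 3.8) / 7 = 5.2714
LCL_s = B₃·s̄ = 0.118 × 5.2714 = 0.6220

0.622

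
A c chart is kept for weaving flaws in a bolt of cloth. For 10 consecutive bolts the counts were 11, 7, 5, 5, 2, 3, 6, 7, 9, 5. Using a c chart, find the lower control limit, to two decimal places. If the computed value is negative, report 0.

c̄ = (11 + 7 + 5 + 5 + 2 + 3 + 6 + 7 + 9 + 5) / 10 = 60 / 10 = 6.0000
LCL = c̄ − 3√c̄ = 6.0000 − 3 × 2.4495 = -1.3485 → 0 (cannot be negative)

0.00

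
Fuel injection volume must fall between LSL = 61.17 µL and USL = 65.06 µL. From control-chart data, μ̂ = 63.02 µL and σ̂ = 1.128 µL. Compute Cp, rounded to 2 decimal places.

Cp = (USL − LSL) / (6σ̂) = (65.06 − 61.17) / (6 × 1.128) = 3.8900 / 6.7680 = 0.5748

0.57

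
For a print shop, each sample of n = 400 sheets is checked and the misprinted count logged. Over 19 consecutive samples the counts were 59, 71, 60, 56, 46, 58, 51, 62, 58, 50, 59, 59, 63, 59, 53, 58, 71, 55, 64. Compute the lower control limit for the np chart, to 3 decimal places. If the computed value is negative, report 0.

p̄ = Σdᵢ / (k·n) = 1112 / (19 × 400) = 0.14632
LCL = np̄ − 3·√(np̄(1−p̄)) = 58.5263 − 3 × 7.0685 = 37.3210

37.321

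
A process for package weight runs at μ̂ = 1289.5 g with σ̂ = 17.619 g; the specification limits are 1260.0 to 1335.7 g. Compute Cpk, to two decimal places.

0.56

Cpu = (USL − μ̂) / (3σ̂) = (1335.7 − 1289.5) / (3 × 17.619) = 0.8741; Cpl = (μ̂ − LSL) / (3σ̂) = (1289.5 − 1260.0) / (3 × 17.619) = 0.5581; Cpk = min(Cpu, Cpl) = 0.5581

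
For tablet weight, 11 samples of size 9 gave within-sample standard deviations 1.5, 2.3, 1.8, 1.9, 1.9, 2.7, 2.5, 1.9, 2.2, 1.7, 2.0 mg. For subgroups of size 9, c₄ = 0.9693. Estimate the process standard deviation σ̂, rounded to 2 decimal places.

2.10

s̄ = (1.5 + 2.3 + 1.8 + 1.9 + 1.9 + 2.7 + 2.5 + 1.9 + 2.2 + 1.7 + 2.0) / 11 = 2.0364
σ̂ = s̄ / c₄ = 2.0364 / 0.9693 = 2.1009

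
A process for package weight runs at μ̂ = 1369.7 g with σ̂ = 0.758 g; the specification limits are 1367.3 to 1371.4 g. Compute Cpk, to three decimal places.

0.748

Cpu = (USL − μ̂) / (3σ̂) = (1371.4 − 1369.7) / (3 × 0.758) = 0.7476; Cpl = (μ̂ − LSL) / (3σ̂) = (1369.7 − 1367.3) / (3 × 0.758) = 1.0554; Cpk = min(Cpu, Cpl) = 0.7476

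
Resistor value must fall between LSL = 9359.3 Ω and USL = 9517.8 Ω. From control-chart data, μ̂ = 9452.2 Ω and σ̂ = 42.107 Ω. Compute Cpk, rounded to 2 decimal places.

Cpu = (USL − μ̂) / (3σ̂) = (9517.8 − 9452.2) / (3 × 42.107) = 0.5193; Cpl = (μ̂ − LSL) / (3σ̂) = (9452.2 − 9359.3) / (3 × 42.107) = 0.7354; Cpk = min(Cpu, Cpl) = 0.5193

0.52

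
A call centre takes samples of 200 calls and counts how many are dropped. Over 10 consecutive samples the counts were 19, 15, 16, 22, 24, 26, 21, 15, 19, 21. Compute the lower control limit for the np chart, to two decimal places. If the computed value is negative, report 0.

7.13

p̄ = Σdᵢ / (k·n) = 198 / (10 × 200) = 0.09900
LCL = np̄ − 3·√(np̄(1−p̄)) = 19.8000 − 3 × 4.2237 = 7.1288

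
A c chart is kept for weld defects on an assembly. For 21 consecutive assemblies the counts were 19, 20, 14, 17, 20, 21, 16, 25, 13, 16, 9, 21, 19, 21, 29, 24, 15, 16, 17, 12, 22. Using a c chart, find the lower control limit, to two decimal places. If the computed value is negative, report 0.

5.52

c̄ = (19 + 20 + 14 + 17 + 20 + 21 + 16 + 25 + 13 + 16 + 9 + 21 + 19 + 21 + 29 + 24 + 15 + 16 + 17 + 12 + 22) / 21 = 386 / 21 = 18.3810
LCL = c̄ − 3√c̄ = 18.3810 − 3 × 4.2873 = 5.5190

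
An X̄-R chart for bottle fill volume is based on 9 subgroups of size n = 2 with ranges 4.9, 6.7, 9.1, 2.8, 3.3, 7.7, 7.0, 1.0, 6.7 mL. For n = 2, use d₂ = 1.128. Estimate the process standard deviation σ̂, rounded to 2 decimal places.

4.85

R̄ = (4.9 + 6.7 + 9.1 + 2.8 + 3.3 + 7.7 + 7.0 + 1.0 + 6.7) / 9 = 5.4667
σ̂ = R̄ / d₂ = 5.4667 / 1.128 = 4.8463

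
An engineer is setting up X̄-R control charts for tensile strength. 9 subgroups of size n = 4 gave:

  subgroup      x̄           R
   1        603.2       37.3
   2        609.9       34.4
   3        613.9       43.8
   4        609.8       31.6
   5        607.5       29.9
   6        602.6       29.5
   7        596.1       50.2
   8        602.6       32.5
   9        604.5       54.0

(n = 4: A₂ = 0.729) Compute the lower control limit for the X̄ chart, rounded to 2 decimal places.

577.77

X̄̄ = (603.2 + 609.9 + 613.9 + 609.8 + 607.5 + 602.6 + 596.1 + 602.6 + 604.5) / 9 = 5450.1000 / 9 = 605.5667
R̄ = (37.3 + 34.4 + 43.8 + 31.6 + 29.9 + 29.5 + 50.2 + 32.5 + 54.0) / 9 = 343.2000 / 9 = 38.1333
LCL = X̄̄ − A₂·R̄ = 605.5667 − 0.729 × 38.1333 = 577.7675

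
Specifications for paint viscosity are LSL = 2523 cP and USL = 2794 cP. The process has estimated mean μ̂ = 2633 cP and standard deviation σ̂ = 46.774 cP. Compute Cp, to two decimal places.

Cp = (USL − LSL) / (6σ̂) = (2794 − 2523) / (6 × 46.774) = 271.0000 / 280.6440 = 0.9656

0.97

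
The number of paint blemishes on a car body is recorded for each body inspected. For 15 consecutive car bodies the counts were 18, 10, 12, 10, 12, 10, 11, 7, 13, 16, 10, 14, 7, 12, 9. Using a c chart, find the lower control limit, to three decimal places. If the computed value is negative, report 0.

c̄ = (18 + 10 + 12 + 10 + 12 + 10 + 11 + 7 + 13 + 16 + 10 + 14 + 7 + 12 + 9) / 15 = 171 / 15 = 11.4000
LCL = c̄ − 3√c̄ = 11.4000 − 3 × 3.3764 = 1.2708

1.271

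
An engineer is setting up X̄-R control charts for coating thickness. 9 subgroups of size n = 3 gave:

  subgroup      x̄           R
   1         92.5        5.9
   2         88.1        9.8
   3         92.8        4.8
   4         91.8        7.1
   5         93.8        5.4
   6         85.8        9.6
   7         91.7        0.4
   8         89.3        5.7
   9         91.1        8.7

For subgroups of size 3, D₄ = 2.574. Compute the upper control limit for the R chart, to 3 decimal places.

16.416

R̄ = (5.9 + 9.8 + 4.8 + 7.1 + 5.4 + 9.6 + 0.4 + 5.7 + 8.7) / 9 = 57.4000 / 9 = 6.3778
UCL_R = D₄·R̄ = 2.574 × 6.3778 = 16.4164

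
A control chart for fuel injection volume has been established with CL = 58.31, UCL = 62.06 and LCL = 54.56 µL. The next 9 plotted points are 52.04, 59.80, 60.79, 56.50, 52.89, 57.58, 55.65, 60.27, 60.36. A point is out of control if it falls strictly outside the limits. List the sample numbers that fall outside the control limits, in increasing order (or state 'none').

Compare each point to [54.56, 62.06]: sample 1 = 52.04 < LCL; sample 5 = 52.89 < LCL.

1, 5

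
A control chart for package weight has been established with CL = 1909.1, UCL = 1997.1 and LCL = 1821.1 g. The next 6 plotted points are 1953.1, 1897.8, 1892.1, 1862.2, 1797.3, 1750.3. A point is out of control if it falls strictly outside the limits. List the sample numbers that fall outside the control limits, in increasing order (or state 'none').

5, 6

Compare each point to [1821.1, 1997.1]: sample 5 = 1797.3 < LCL; sample 6 = 1750.3 < LCL.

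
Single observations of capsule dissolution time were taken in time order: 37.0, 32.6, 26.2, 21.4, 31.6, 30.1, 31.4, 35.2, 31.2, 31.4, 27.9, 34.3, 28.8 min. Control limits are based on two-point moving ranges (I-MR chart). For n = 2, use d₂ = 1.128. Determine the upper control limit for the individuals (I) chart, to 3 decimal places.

X̄ = (37.0 + 32.6 + 26.2 + 21.4 + 31.6 + 30.1 + 31.4 + 35.2 + 31.2 + 31.4 + 27.9 + 34.3 + 28.8) / 13 = 30.7000
Moving ranges: 4.4, 6.4, 4.8, 10.2, 1.5, 1.3, 3.8, 4.0, 0.2, 3.5, 6.4, 5.5; M̄R̄ = 52.0000 / 12 = 4.3333
UCL = X̄ + 3·M̄R̄/d₂ = 30.7000 + 3 × 4.3333 / 1.128 = 42.2248

42.225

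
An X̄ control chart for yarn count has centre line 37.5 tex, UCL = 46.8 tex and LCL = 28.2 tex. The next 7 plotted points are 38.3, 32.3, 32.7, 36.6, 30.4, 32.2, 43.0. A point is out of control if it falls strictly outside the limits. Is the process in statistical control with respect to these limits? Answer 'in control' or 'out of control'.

All 7 points lie within [28.2, 46.8].

in control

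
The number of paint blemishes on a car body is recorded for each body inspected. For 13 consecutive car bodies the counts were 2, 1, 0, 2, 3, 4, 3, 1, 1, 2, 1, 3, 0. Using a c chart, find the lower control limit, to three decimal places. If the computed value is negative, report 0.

0.000

c̄ = (2 + 1 + 0 + 2 + 3 + 4 + 3 + 1 + 1 + 2 + 1 + 3 + 0) / 13 = 23 / 13 = 1.7692
LCL = c̄ − 3√c̄ = 1.7692 − 3 × 1.3301 = -2.2211 → 0 (cannot be negative)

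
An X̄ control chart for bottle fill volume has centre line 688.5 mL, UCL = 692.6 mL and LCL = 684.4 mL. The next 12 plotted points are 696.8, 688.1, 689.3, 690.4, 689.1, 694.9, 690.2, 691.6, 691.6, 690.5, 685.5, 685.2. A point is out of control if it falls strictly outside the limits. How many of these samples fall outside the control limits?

2

Compare each point to [684.4, 692.6]: sample 1 = 696.8 > UCL; sample 6 = 694.9 > UCL.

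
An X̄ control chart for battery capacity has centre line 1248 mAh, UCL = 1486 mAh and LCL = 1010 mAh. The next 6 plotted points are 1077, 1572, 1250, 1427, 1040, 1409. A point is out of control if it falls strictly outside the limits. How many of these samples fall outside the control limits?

Compare each point to [1010, 1486]: sample 2 = 1572 > UCL.

1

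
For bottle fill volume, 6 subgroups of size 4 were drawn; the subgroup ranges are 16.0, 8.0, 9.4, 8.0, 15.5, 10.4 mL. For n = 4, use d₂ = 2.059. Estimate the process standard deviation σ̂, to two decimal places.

5.45

R̄ = (16.0 + 8.0 + 9.4 + 8.0 + 15.5 + 10.4) / 6 = 11.2167
σ̂ = R̄ / d₂ = 11.2167 / 2.059 = 5.4476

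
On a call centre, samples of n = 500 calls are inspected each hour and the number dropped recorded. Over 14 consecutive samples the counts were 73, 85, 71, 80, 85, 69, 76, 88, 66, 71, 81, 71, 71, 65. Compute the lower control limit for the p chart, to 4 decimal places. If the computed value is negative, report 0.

0.1023

p̄ = Σdᵢ / (k·n) = 1052 / (14 × 500) = 0.15029
LCL = p̄ − 3·√(p̄(1−p̄)/n) = 0.15029 − 3 × 0.01598 = 0.10234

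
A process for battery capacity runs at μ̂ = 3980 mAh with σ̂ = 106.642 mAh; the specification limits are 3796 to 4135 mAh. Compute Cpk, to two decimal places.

0.48

Cpu = (USL − μ̂) / (3σ̂) = (4135 − 3980) / (3 × 106.642) = 0.4845; Cpl = (μ̂ − LSL) / (3σ̂) = (3980 − 3796) / (3 × 106.642) = 0.5751; Cpk = min(Cpu, Cpl) = 0.4845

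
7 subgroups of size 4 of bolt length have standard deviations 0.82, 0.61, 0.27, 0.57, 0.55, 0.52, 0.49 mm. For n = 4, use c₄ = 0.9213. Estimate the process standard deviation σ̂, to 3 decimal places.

s̄ = (0.82 + 0.61 + 0.27 + 0.57 + 0.55 + 0.52 + 0.49) / 7 = 0.5471
σ̂ = s̄ / c₄ = 0.5471 / 0.9213 = 0.5939

0.594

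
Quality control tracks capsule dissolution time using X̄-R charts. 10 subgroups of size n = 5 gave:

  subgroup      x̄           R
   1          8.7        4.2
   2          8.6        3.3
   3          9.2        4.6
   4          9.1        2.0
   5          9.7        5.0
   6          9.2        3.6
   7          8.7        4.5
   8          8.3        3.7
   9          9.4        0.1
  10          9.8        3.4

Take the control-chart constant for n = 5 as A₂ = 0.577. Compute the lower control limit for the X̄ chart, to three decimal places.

X̄̄ = (8.7 + 8.6 + 9.2 + 9.1 + 9.7 + 9.2 + 8.7 + 8.3 + 9.4 + 9.8) / 10 = 90.7000 / 10 = 9.0700
R̄ = (4.2 + 3.3 + 4.6 + 2.0 + 5.0 + 3.6 + 4.5 + 3.7 + 0.1 + 3.4) / 10 = 34.4000 / 10 = 3.4400
LCL = X̄̄ − A₂·R̄ = 9.0700 − 0.577 × 3.4400 = 7.0851

7.085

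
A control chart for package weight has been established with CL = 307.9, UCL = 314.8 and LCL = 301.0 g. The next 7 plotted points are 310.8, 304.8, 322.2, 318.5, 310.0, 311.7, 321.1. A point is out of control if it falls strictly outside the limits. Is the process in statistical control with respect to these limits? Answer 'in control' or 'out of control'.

out of control

Compare each point to [301.0, 314.8]: sample 3 = 322.2 > UCL; sample 4 = 318.5 > UCL; sample 7 = 321.1 > UCL.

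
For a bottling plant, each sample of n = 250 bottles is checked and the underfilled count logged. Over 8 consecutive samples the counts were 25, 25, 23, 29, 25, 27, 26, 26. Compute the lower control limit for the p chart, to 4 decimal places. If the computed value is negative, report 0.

0.0453

p̄ = Σdᵢ / (k·n) = 206 / (8 × 250) = 0.10300
LCL = p̄ − 3·√(p̄(1−p̄)/n) = 0.10300 − 3 × 0.01922 = 0.04533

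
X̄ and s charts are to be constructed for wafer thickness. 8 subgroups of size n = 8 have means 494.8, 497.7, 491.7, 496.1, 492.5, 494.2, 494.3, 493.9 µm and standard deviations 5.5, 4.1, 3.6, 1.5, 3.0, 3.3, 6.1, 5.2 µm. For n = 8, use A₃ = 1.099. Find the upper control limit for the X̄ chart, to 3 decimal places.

X̄̄ = (494.8 + 497.7 + 491.7 + 496.1 + 492.5 + 494.2 + 494.3 + 493.9) / 8 = 494.4000
s̄ = (5.5 + 4.1 + 3.6 + 1.5 + 3.0 + 3.3 + 6.1 + 5.2) / 8 = 4.0375
UCL = X̄̄ + A₃·s̄ = 494.4000 + 1.099 × 4.0375 = 498.8372

498.837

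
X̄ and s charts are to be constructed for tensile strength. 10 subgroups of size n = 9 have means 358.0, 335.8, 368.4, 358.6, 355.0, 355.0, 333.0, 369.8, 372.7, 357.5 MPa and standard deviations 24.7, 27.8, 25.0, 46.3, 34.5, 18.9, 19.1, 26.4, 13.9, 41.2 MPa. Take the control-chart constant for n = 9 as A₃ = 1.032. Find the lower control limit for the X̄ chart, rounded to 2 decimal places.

X̄̄ = (358.0 + 335.8 + 368.4 + 358.6 + 355.0 + 355.0 + 333.0 + 369.8 + 372.7 + 357.5) / 10 = 356.3800
s̄ = (24.7 + 27.8 + 25.0 + 46.3 + 34.5 + 18.9 + 19.1 + 26.4 + 13.9 + 41.2) / 10 = 27.7800
LCL = X̄̄ − A₃·s̄ = 356.3800 − 1.032 × 27.7800 = 327.7110

327.71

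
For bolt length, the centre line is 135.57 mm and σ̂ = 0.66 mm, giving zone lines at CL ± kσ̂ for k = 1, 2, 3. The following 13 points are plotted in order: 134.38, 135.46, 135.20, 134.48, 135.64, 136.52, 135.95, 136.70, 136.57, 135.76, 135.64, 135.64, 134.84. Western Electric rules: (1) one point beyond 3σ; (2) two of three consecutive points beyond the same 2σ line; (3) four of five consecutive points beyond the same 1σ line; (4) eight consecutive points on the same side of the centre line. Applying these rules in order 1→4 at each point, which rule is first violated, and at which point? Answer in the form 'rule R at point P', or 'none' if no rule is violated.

rule 4 at point 12

Zone of each point (C = within 1σ̂, B = 1σ̂–2σ̂, A = 2σ̂–3σ̂, * = beyond 3σ̂; sign = side of CL): 1:-B, 2:-C, 3:-C, 4:-B, 5:+C, 6:+B, 7:+C, 8:+B, 9:+B, 10:+C, 11:+C, 12:+C, 13:-B
Rule 4 (eight consecutive points on the same side of the centre line) is satisfied at point 12.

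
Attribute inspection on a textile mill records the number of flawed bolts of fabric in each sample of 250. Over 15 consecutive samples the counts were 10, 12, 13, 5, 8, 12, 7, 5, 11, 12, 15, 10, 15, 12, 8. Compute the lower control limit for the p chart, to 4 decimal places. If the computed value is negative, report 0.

p̄ = Σdᵢ / (k·n) = 155 / (15 × 250) = 0.04133
LCL = p̄ − 3·√(p̄(1−p̄)/n) = 0.04133 − 3 × 0.01259 = 0.00356

0.0036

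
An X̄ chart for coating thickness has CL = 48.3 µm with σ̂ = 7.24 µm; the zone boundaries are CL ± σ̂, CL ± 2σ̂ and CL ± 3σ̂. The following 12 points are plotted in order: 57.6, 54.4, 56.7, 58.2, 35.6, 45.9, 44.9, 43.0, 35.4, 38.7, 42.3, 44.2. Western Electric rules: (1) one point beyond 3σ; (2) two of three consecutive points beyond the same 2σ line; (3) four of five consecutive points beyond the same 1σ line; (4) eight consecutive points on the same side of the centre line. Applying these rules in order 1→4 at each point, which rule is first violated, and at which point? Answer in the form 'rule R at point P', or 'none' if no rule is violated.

rule 4 at point 12

Zone of each point (C = within 1σ̂, B = 1σ̂–2σ̂, A = 2σ̂–3σ̂, * = beyond 3σ̂; sign = side of CL): 1:+B, 2:+C, 3:+B, 4:+B, 5:-B, 6:-C, 7:-C, 8:-C, 9:-B, 10:-B, 11:-C, 12:-C
Rule 4 (eight consecutive points on the same side of the centre line) is satisfied at point 12.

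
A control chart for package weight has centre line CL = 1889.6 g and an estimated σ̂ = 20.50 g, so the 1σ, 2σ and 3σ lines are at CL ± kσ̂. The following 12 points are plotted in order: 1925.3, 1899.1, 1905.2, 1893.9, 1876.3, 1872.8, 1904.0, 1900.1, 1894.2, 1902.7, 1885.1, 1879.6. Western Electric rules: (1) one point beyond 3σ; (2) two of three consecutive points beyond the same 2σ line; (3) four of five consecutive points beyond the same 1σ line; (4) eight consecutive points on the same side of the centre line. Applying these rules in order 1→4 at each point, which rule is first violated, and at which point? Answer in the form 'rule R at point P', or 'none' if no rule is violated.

none

Zone of each point (C = within 1σ̂, B = 1σ̂–2σ̂, A = 2σ̂–3σ̂, * = beyond 3σ̂; sign = side of CL): 1:+B, 2:+C, 3:+C, 4:+C, 5:-C, 6:-C, 7:+C, 8:+C, 9:+C, 10:+C, 11:-C, 12:-C
No rule fires across all 12 points.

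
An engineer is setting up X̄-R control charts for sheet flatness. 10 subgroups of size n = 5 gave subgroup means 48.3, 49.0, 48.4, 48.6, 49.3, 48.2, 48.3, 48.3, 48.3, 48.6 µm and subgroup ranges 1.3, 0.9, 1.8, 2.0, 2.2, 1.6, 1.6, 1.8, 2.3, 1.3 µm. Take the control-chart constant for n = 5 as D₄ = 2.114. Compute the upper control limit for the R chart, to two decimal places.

R̄ = (1.3 + 0.9 + 1.8 + 2.0 + 2.2 + 1.6 + 1.6 + 1.8 + 2.3 + 1.3) / 10 = 16.8000 / 10 = 1.6800
UCL_R = D₄·R̄ = 2.114 × 1.6800 = 3.5515

3.55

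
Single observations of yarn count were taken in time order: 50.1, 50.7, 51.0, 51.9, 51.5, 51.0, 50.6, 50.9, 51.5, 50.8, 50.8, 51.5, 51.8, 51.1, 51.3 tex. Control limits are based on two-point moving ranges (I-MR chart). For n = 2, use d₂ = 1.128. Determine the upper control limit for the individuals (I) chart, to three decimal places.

X̄ = (50.1 + 50.7 + 51.0 + 51.9 + 51.5 + 51.0 + 50.6 + 50.9 + 51.5 + 50.8 + 50.8 + 51.5 + 51.8 + 51.1 + 51.3) / 15 = 51.1000
Moving ranges: 0.6, 0.3, 0.9, 0.4, 0.5, 0.4, 0.3, 0.6, 0.7, 0.0, 0.7, 0.3, 0.7, 0.2; M̄R̄ = 6.6000 / 14 = 0.4714
UCL = X̄ + 3·M̄R̄/d₂ = 51.1000 + 3 × 0.4714 / 1.128 = 52.3538

52.354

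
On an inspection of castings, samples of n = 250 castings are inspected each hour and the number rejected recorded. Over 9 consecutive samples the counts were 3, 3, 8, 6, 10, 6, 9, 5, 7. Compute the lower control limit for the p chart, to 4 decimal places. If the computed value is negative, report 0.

0.0000

p̄ = Σdᵢ / (k·n) = 57 / (9 × 250) = 0.02533
LCL = p̄ − 3·√(p̄(1−p̄)/n) = 0.02533 − 3 × 0.00994 = -0.00448 → 0 (negative, so LCL = 0)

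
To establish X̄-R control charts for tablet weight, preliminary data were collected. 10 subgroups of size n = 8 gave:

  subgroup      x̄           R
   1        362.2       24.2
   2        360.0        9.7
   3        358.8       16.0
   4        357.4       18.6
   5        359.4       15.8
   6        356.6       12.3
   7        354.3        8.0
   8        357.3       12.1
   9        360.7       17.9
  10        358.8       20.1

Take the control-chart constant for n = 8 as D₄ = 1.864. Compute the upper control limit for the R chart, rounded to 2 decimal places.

R̄ = (24.2 + 9.7 + 16.0 + 18.6 + 15.8 + 12.3 + 8.0 + 12.1 + 17.9 + 20.1) / 10 = 154.7000 / 10 = 15.4700
UCL_R = D₄·R̄ = 1.864 × 15.4700 = 28.8361

28.84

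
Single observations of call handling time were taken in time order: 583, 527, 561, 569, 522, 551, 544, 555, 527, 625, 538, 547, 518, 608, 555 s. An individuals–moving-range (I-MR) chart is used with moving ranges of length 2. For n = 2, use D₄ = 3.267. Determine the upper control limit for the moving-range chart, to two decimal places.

Moving ranges: 56, 34, 8, 47, 29, 7, 11, 28, 98, 87, 9, 29, 90, 53; M̄R̄ = 586.0000 / 14 = 41.8571
UCL_MR = D₄·M̄R̄ = 3.267 × 41.8571 = 136.7473

136.75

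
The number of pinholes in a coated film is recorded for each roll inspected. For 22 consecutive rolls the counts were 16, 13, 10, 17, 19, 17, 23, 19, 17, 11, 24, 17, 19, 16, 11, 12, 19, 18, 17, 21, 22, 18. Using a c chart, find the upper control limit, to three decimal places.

29.493

c̄ = (16 + 13 + 10 + 17 + 19 + 17 + 23 + 19 + 17 + 11 + 24 + 17 + 19 + 16 + 11 + 12 + 19 + 18 + 17 + 21 + 22 + 18) / 22 = 376 / 22 = 17.0909
UCL = c̄ + 3√c̄ = 17.0909 + 3 × √17.0909 = 17.0909 + 3 × 4.1341 = 29.4933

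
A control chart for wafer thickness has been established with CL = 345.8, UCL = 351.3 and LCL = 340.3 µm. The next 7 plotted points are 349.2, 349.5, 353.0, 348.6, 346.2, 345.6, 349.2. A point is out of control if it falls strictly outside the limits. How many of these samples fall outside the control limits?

1

Compare each point to [340.3, 351.3]: sample 3 = 353.0 > UCL.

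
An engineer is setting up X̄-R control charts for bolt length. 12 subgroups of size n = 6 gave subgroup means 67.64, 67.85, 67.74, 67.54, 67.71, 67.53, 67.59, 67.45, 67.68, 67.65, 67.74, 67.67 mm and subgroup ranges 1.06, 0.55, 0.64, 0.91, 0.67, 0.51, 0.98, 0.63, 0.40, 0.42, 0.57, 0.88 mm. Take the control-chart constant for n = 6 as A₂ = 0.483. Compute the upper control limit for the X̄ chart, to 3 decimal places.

X̄̄ = (67.64 + 67.85 + 67.74 + 67.54 + 67.71 + 67.53 + 67.59 + 67.45 + 67.68 + 67.65 + 67.74 + 67.67) / 12 = 811.7900 / 12 = 67.6492
R̄ = (1.06 + 0.55 + 0.64 + 0.91 + 0.67 + 0.51 + 0.98 + 0.63 + 0.40 + 0.42 + 0.57 + 0.88) / 12 = 8.2200 / 12 = 0.6850
UCL = X̄̄ + A₂·R̄ = 67.6492 + 0.483 × 0.6850 = 67.9800

67.980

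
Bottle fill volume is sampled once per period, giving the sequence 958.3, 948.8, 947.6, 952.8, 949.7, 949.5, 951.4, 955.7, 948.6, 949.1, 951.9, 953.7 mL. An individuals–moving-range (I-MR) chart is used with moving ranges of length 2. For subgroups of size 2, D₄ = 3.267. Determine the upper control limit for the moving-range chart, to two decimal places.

11.17

Moving ranges: 9.5, 1.2, 5.2, 3.1, 0.2, 1.9, 4.3, 7.1, 0.5, 2.8, 1.8; M̄R̄ = 37.6000 / 11 = 3.4182
UCL_MR = D₄·M̄R̄ = 3.267 × 3.4182 = 11.1672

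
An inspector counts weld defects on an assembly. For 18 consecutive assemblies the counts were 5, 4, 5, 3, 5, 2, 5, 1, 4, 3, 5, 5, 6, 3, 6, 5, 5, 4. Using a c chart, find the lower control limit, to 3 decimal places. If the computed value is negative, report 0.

c̄ = (5 + 4 + 5 + 3 + 5 + 2 + 5 + 1 + 4 + 3 + 5 + 5 + 6 + 3 + 6 + 5 + 5 + 4) / 18 = 76 / 18 = 4.2222
LCL = c̄ − 3√c̄ = 4.2222 − 3 × 2.0548 = -1.9422 → 0 (cannot be negative)

0.000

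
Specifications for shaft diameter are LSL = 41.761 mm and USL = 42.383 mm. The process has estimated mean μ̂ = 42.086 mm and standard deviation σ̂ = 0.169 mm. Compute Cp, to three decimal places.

Cp = (USL − LSL) / (6σ̂) = (42.383 − 41.761) / (6 × 0.169) = 0.6220 / 1.0140 = 0.6134

0.613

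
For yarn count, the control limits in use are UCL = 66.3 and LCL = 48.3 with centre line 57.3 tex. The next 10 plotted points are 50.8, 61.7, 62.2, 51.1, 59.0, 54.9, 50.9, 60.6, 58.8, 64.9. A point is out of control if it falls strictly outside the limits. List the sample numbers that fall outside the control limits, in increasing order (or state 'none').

none

All 10 points lie within [48.3, 66.3].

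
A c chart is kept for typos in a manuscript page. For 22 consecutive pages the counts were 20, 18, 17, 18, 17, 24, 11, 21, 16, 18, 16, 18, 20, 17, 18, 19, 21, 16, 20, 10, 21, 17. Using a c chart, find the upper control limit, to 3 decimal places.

30.543

c̄ = (20 + 18 + 17 + 18 + 17 + 24 + 11 + 21 + 16 + 18 + 16 + 18 + 20 + 17 + 18 + 19 + 21 + 16 + 20 + 10 + 21 + 17) / 22 = 393 / 22 = 17.8636
UCL = c̄ + 3√c̄ = 17.8636 + 3 × √17.8636 = 17.8636 + 3 × 4.2265 = 30.5433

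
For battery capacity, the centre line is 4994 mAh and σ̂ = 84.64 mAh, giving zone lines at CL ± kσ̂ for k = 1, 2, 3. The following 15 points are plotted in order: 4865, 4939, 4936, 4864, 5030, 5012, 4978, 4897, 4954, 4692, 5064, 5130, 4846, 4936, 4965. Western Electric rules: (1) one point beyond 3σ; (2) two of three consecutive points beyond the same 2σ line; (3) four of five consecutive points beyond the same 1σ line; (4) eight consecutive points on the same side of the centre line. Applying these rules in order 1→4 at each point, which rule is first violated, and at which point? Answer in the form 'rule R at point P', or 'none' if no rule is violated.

rule 1 at point 10

Zone of each point (C = within 1σ̂, B = 1σ̂–2σ̂, A = 2σ̂–3σ̂, * = beyond 3σ̂; sign = side of CL): 1:-B, 2:-C, 3:-C, 4:-B, 5:+C, 6:+C, 7:-C, 8:-B, 9:-C, 10:-*, 11:+C, 12:+B, 13:-B, 14:-C, 15:-C
Rule 1 (one point beyond the 3σ limits) is satisfied at point 10.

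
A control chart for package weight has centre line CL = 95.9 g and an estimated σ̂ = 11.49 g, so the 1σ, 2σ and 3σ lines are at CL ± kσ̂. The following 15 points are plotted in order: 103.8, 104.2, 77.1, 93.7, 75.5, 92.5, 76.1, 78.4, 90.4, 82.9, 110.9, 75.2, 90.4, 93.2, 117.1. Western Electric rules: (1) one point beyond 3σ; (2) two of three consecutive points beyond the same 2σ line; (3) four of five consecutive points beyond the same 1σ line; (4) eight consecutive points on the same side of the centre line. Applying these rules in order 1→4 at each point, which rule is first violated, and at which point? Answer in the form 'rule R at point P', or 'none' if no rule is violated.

rule 4 at point 10

Zone of each point (C = within 1σ̂, B = 1σ̂–2σ̂, A = 2σ̂–3σ̂, * = beyond 3σ̂; sign = side of CL): 1:+C, 2:+C, 3:-B, 4:-C, 5:-B, 6:-C, 7:-B, 8:-B, 9:-C, 10:-B, 11:+B, 12:-B, 13:-C, 14:-C, 15:+B
Rule 4 (eight consecutive points on the same side of the centre line) is satisfied at point 10.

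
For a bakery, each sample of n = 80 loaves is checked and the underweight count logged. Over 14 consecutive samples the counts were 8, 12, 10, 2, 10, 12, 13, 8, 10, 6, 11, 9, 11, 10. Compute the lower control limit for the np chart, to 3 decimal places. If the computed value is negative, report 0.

p̄ = Σdᵢ / (k·n) = 132 / (14 × 80) = 0.11786
LCL = np̄ − 3·√(np̄(1−p̄)) = 9.4286 − 3 × 2.8840 = 0.7766

0.777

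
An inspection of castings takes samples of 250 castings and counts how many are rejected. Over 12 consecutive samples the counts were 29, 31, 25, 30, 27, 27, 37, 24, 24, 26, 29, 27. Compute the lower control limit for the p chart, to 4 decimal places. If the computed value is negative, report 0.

p̄ = Σdᵢ / (k·n) = 336 / (12 × 250) = 0.11200
LCL = p̄ − 3·√(p̄(1−p̄)/n) = 0.11200 − 3 × 0.01995 = 0.05216

0.0522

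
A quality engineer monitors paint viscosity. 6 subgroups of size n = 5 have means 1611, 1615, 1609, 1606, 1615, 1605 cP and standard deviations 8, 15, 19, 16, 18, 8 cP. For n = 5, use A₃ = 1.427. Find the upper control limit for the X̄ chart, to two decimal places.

1630.14

X̄̄ = (1611 + 1615 + 1609 + 1606 + 1615 + 1605) / 6 = 1610.1667
s̄ = (8 + 15 + 19 + 16 + 18 + 8) / 6 = 14.0000
UCL = X̄̄ + A₃·s̄ = 1610.1667 + 1.427 × 14.0000 = 1630.1447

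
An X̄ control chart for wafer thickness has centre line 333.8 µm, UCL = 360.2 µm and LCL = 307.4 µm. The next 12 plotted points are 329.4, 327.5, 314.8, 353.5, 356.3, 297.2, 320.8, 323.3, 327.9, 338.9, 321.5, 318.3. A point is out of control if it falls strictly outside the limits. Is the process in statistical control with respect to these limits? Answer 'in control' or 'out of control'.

Compare each point to [307.4, 360.2]: sample 6 = 297.2 < LCL.

out of control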